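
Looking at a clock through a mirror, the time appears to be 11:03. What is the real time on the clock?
Reflection across the vertical (12-6) axis maps a hand at angle A degrees to (360 - A) degrees, which sends a reading of T minutes past 12:00 to (720 - T) minutes past 12:00.
Mirror reads 11:03 = 663 minutes past 12:00.
Actual time: (720 - 663) mod 720 = 57 minutes = 12:57.

Final answer: 12:57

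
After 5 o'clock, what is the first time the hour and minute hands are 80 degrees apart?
At t minutes past 5:00, the hour hand is at 30 x 5 + 0.5t degrees and the minute hand is at 6t degrees.
The smaller angle between them is 80 degrees when |30H - 5.5t| = 80 or |30H - 5.5t| = 280.
With H = 5, solve 30 x 5 - 5.5t = +/- target for each target:
  t = (30 x 5 - 80) / 5.5 = 12.73
  t = (30 x 5 + 80) / 5.5 = 41.82
  t = (30 x 5 - 280) / 5.5 = -23.64 (outside (0, 60))
  t = (30 x 5 + 280) / 5.5 = 78.18 (outside (0, 60))
Valid solutions in (0, 60): {12.73, 41.82} minutes.
The first occurrence is t = 12.73 minutes.
The hands form a 80-degree angle at 12.73 minutes past 5:00.

Final answer: 12.73 minutes past 5:00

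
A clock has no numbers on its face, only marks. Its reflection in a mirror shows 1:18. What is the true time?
Reflection across the vertical (12-6) axis maps a hand at angle A degrees to (360 - A) degrees, which sends a reading of T minutes past 12:00 to (720 - T) minutes past 12:00.
Mirror reads 1:18 = 78 minutes past 12:00.
Actual time: (720 - 78) mod 720 = 642 minutes = 10:42.

Final answer: 10:42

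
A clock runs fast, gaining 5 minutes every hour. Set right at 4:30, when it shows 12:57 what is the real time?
For every 60 true minutes, the faulty clock advances 65 minutes, so 1 faulty-clock minute corresponds to 60/65 true minutes.
From 4:30 to 12:57 on the faulty dial is 507 minutes.
True elapsed: 507 x 60/65 = 468 minutes = 7 hours and 48 minutes.
True time: 4:30 + 7 hours and 48 minutes = 12:18.

Final answer: 12:18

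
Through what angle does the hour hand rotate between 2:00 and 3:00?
The hour hand moves 0.5 degrees per minute.
Time elapsed: 3:00 - 2:00 = 60 minutes
Angular displacement: 60 x 0.5 = 30 degrees

Final answer: 30 degrees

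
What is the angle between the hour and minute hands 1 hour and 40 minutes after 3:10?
First find the time 1 hour and 40 minutes after 3:10.
Total minutes: 3 x 60 + 10 + 1 x 60 + 40 = 290.
290 mod 720 = 290 minutes = 4:50.
Now compute the angle at 4:50:
Hour hand: 4 x 30 + 50 x 0.5 = 145 degrees
Minute hand: 50 x 6 = 300 degrees
Difference: |145 - 300| = 155 degrees
The angle is 155 degrees

Final answer: 155 degrees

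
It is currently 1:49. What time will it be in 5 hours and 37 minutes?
Starting time: 1:49
Adding 37 minutes to 49 minutes: 49 + 37 = 86 minutes = 1 hour and 26 minutes
Adding 5 hours: 1 + 5 + 1 (carry) = 7
Final time: 7:26

Final answer: 7:26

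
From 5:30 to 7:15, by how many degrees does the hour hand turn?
The hour hand moves 0.5 degrees per minute.
Time elapsed: 7:15 - 5:30 = 105 minutes
Angular displacement: 105 x 0.5 = 52.5 degrees

Final answer: 52.5 degrees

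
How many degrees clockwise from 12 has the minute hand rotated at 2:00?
The minute hand moves 6 degrees per minute.
At 2:00: 0 x 6 = 0 degrees

Final answer: 0 degrees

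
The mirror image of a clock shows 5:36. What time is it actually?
Reflection across the vertical (12-6) axis maps a hand at angle A degrees to (360 - A) degrees, which sends a reading of T minutes past 12:00 to (720 - T) minutes past 12:00.
Mirror reads 5:36 = 336 minutes past 12:00.
Actual time: (720 - 336) mod 720 = 384 minutes = 6:24.

Final answer: 6:24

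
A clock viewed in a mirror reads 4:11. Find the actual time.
Reflection across the vertical (12-6) axis maps a hand at angle A degrees to (360 - A) degrees, which sends a reading of T minutes past 12:00 to (720 - T) minutes past 12:00.
Mirror reads 4:11 = 251 minutes past 12:00.
Actual time: (720 - 251) mod 720 = 469 minutes = 7:49.

Final answer: 7:49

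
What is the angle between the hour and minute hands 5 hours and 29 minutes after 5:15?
First find the time 5 hours and 29 minutes after 5:15.
Total minutes: 5 x 60 + 15 + 5 x 60 + 29 = 644.
644 mod 720 = 644 minutes = 10:44.
Now compute the angle at 10:44:
Hour hand: 10 x 30 + 44 x 0.5 = 322 degrees
Minute hand: 44 x 6 = 264 degrees
Difference: |322 - 264| = 58 degrees
The angle is 58 degrees

Final answer: 58 degrees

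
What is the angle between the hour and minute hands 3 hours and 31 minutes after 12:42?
First find the time 3 hours and 31 minutes after 12:42.
Total minutes: 12 x 60 + 42 + 3 x 60 + 31 = 973.
973 mod 720 = 253 minutes = 4:13.
Now compute the angle at 4:13:
Hour hand: 4 x 30 + 13 x 0.5 = 126.5 degrees
Minute hand: 13 x 6 = 78 degrees
Difference: |126.5 - 78| = 48.5 degrees
The angle is 48.5 degrees

Final answer: 48.5 degrees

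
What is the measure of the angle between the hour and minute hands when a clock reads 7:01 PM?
Hour hand position: 7 x 30 + 1 x 0.5 = 210.5 degrees
Minute hand position: 1 x 6 = 6 degrees
Difference: |210.5 - 6| = 204.5 degrees
Since 204.5 > 180, the smaller angle is 360 - 204.5 = 155.5 degrees

Final answer: 155.5 degrees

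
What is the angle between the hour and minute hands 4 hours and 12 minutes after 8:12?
First find the time 4 hours and 12 minutes after 8:12.
Total minutes: 8 x 60 + 12 + 4 x 60 + 12 = 744.
744 mod 720 = 24 minutes = 12:24.
Now compute the angle at 12:24:
Hour hand: 0 x 30 + 24 x 0.5 = 12 degrees
Minute hand: 24 x 6 = 144 degrees
Difference: |12 - 144| = 132 degrees
The angle is 132 degrees

Final answer: 132 degrees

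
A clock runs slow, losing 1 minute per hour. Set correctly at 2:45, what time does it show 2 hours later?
For every 60 true minutes, the faulty clock advances 60 - 1 = 59 minutes.
True elapsed: 2 hours = 120 minutes.
Faulty clock advances: 120 x 59/60 = 118 minutes (drift: 2 minutes behind).
Shown time: 2:45 + 118 minutes = 4:43.

Final answer: 4:43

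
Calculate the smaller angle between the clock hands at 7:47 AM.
Hour hand position: 7 x 30 + 47 x 0.5 = 233.5 degrees
Minute hand position: 47 x 6 = 282 degrees
Difference: |233.5 - 282| = 48.5 degrees
The angle between the hands is 48.5 degrees

Final answer: 48.5 degrees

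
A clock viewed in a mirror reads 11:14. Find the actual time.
Reflection across the vertical (12-6) axis maps a hand at angle A degrees to (360 - A) degrees, which sends a reading of T minutes past 12:00 to (720 - T) minutes past 12:00.
Mirror reads 11:14 = 674 minutes past 12:00.
Actual time: (720 - 674) mod 720 = 46 minutes = 12:46.

Final answer: 12:46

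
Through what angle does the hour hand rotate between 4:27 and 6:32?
The hour hand moves 0.5 degrees per minute.
Time elapsed: 6:32 - 4:27 = 125 minutes
Angular displacement: 125 x 0.5 = 62.5 degrees

Final answer: 62.5 degrees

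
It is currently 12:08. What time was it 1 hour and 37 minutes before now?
Starting time: 12:08 = 8 total minutes past 12:00
Subtracting: 1 hour and 37 minutes = 97 minutes
8 - 97 = -89 (negative, add 12 hours = 720) = 631 minutes
= 10 hours and 31 minutes past 12:00 = 10:31

Final answer: 10:31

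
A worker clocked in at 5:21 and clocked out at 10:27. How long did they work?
From 5:21 to 10:27:
(10 x 60 + 27) - (5 x 60 + 21) = 627 - 321 = 306 minutes
= 5 hours and 6 minutes

Final answer: 5 hours and 6 minutes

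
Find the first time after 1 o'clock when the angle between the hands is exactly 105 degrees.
At t minutes past 1:00, the hour hand is at 30 x 1 + 0.5t degrees and the minute hand is at 6t degrees.
The smaller angle between them is 105 degrees when |30H - 5.5t| = 105 or |30H - 5.5t| = 255.
With H = 1, solve 30 x 1 - 5.5t = +/- target for each target:
  t = (30 x 1 - 105) / 5.5 = -13.64 (outside (0, 60))
  t = (30 x 1 + 105) / 5.5 = 24.55
  t = (30 x 1 - 255) / 5.5 = -40.91 (outside (0, 60))
  t = (30 x 1 + 255) / 5.5 = 51.82
Valid solutions in (0, 60): {24.55, 51.82} minutes.
The first occurrence is t = 24.55 minutes.
The hands form a 105-degree angle at 24.55 minutes past 1:00.

Final answer: 24.55 minutes past 1:00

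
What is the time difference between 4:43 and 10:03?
From 4:43 to 10:03:
(10 x 60 + 3) - (4 x 60 + 43) = 603 - 283 = 320 minutes
= 5 hours and 20 minutes

Final answer: 5 hours and 20 minutes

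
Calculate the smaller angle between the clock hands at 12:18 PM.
Hour hand position: 0 x 30 + 18 x 0.5 = 9 degrees
Minute hand position: 18 x 6 = 108 degrees
Difference: |9 - 108| = 99 degrees
The angle between the hands is 99 degrees

Final answer: 99 degrees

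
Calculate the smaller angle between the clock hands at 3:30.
Hour hand position: 3 x 30 + 30 x 0.5 = 105 degrees
Minute hand position: 30 x 6 = 180 degrees
Difference: |105 - 180| = 75 degrees
The angle between the hands is 75 degrees

Final answer: 75 degrees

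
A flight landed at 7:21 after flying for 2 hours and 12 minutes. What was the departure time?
Starting time: 7:21 = 441 total minutes past 12:00
Subtracting: 2 hours and 12 minutes = 132 minutes
441 - 132 = 309 minutes
= 5 hours and 9 minutes past 12:00 = 5:09

Final answer: 5:09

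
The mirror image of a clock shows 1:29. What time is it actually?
Reflection across the vertical (12-6) axis maps a hand at angle A degrees to (360 - A) degrees, which sends a reading of T minutes past 12:00 to (720 - T) minutes past 12:00.
Mirror reads 1:29 = 89 minutes past 12:00.
Actual time: (720 - 89) mod 720 = 631 minutes = 10:31.

Final answer: 10:31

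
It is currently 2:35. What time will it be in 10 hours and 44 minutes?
Starting time: 2:35
Adding 44 minutes to 35 minutes: 35 + 44 = 79 minutes = 1 hour and 19 minutes
Adding 10 hours: 2 + 10 + 1 (carry) = 13 - 12 = 1
Final time: 1:19

Final answer: 1:19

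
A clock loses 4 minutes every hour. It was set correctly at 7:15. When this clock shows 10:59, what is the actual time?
For every 60 true minutes, the faulty clock advances 56 minutes, so 1 faulty-clock minute corresponds to 60/56 true minutes.
From 7:15 to 10:59 on the faulty dial is 224 minutes.
True elapsed: 224 x 60/56 = 240 minutes = 4 hours.
True time: 7:15 + 4 hours = 11:15.

Final answer: 11:15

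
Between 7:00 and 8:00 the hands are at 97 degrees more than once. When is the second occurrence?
At t minutes past 7:00, the hour hand is at 30 x 7 + 0.5t degrees and the minute hand is at 6t degrees.
The smaller angle between them is 97 degrees when |30H - 5.5t| = 97 or |30H - 5.5t| = 263.
With H = 7, solve 30 x 7 - 5.5t = +/- target for each target:
  t = (30 x 7 - 97) / 5.5 = 20.55
  t = (30 x 7 + 97) / 5.5 = 55.82
  t = (30 x 7 - 263) / 5.5 = -9.64 (outside (0, 60))
  t = (30 x 7 + 263) / 5.5 = 86 (outside (0, 60))
Valid solutions in (0, 60): {20.55, 55.82} minutes.
The second occurrence is t = 55.82 minutes.
The hands form a 97-degree angle at 55.82 minutes past 7:00.

Final answer: 55.82 minutes past 7:00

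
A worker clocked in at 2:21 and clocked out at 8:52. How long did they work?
From 2:21 to 8:52:
(8 x 60 + 52) - (2 x 60 + 21) = 532 - 141 = 391 minutes
= 6 hours and 31 minutes

Final answer: 6 hours and 31 minutes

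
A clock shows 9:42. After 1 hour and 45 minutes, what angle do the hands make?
First find the time 1 hour and 45 minutes after 9:42.
Total minutes: 9 x 60 + 42 + 1 x 60 + 45 = 687.
687 mod 720 = 687 minutes = 11:27.
Now compute the angle at 11:27:
Hour hand: 11 x 30 + 27 x 0.5 = 343.5 degrees
Minute hand: 27 x 6 = 162 degrees
Difference: |343.5 - 162| = 181.5 degrees
Smaller angle: 360 - 181.5 = 178.5 degrees

Final answer: 178.5 degrees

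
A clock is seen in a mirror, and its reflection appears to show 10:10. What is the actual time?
Reflection across the vertical (12-6) axis maps a hand at angle A degrees to (360 - A) degrees, which sends a reading of T minutes past 12:00 to (720 - T) minutes past 12:00.
Mirror reads 10:10 = 610 minutes past 12:00.
Actual time: (720 - 610) mod 720 = 110 minutes = 1:50.

Final answer: 1:50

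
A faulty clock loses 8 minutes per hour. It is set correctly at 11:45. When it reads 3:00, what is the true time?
For every 60 true minutes, the faulty clock advances 52 minutes, so 1 faulty-clock minute corresponds to 60/52 true minutes.
From 11:45 to 3:00 on the faulty dial is 195 minutes.
True elapsed: 195 x 60/52 = 225 minutes = 3 hours and 45 minutes.
True time: 11:45 + 3 hours and 45 minutes = 3:30.

Final answer: 3:30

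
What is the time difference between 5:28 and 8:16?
From 5:28 to 8:16:
(8 x 60 + 16) - (5 x 60 + 28) = 496 - 328 = 168 minutes
= 2 hours and 48 minutes

Final answer: 2 hours and 48 minutes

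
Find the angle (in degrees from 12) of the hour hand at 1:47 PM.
The hour hand moves 30 degrees per hour and 0.5 degrees per minute.
At 1:47: (1) x 30 + 47 x 0.5 = 30 + 23.5 = 53.5 degrees

Final answer: 53.5 degrees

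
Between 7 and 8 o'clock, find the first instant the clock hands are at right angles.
At t minutes past 7:00, the hour hand is at 30 x 7 + 0.5t degrees and the minute hand is at 6t degrees.
The smaller angle between them is 90 degrees when |30H - 5.5t| = 90 or |30H - 5.5t| = 270.
With H = 7, solve 30 x 7 - 5.5t = +/- target for each target:
  t = (30 x 7 - 90) / 5.5 = 21.82
  t = (30 x 7 + 90) / 5.5 = 54.55
  t = (30 x 7 - 270) / 5.5 = -10.91 (outside (0, 60))
  t = (30 x 7 + 270) / 5.5 = 87.27 (outside (0, 60))
Valid solutions in (0, 60): {21.82, 54.55} minutes.
First occurrence: t = 21.82 minutes.
The hands are at right angles at 21.82 minutes past 7:00.

Final answer: 21.82 minutes past 7:00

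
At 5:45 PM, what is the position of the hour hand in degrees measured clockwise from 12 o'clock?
The hour hand moves 30 degrees per hour and 0.5 degrees per minute.
At 5:45: (5) x 30 + 45 x 0.5 = 150 + 22.5 = 172.5 degrees

Final answer: 172.5 degrees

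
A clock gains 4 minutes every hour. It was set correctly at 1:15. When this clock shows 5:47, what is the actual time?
For every 60 true minutes, the faulty clock advances 64 minutes, so 1 faulty-clock minute corresponds to 60/64 true minutes.
From 1:15 to 5:47 on the faulty dial is 272 minutes.
True elapsed: 272 x 60/64 = 255 minutes = 4 hours and 15 minutes.
True time: 1:15 + 4 hours and 15 minutes = 5:30.

Final answer: 5:30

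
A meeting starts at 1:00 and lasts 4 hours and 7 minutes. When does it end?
Starting time: 1:00
Adding 7 minutes to 0 minutes: 0 + 7 = 7 minutes
Adding 4 hours: 1 + 4 = 5
Final time: 5:07

Final answer: 5:07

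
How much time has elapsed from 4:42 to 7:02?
From 4:42 to 7:02:
(7 x 60 + 2) - (4 x 60 + 42) = 422 - 282 = 140 minutes
= 2 hours and 20 minutes

Final answer: 2 hours and 20 minutes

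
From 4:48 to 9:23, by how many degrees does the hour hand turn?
The hour hand moves 0.5 degrees per minute.
Time elapsed: 9:23 - 4:48 = 275 minutes
Angular displacement: 275 x 0.5 = 137.5 degrees

Final answer: 137.5 degrees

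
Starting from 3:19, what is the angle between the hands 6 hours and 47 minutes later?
First find the time 6 hours and 47 minutes after 3:19.
Total minutes: 3 x 60 + 19 + 6 x 60 + 47 = 606.
606 mod 720 = 606 minutes = 10:06.
Now compute the angle at 10:06:
Hour hand: 10 x 30 + 6 x 0.5 = 303 degrees
Minute hand: 6 x 6 = 36 degrees
Difference: |303 - 36| = 267 degrees
Smaller angle: 360 - 267 = 93 degrees

Final answer: 93 degrees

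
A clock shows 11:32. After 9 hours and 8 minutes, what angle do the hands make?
First find the time 9 hours and 8 minutes after 11:32.
Total minutes: 11 x 60 + 32 + 9 x 60 + 8 = 1240.
1240 mod 720 = 520 minutes = 8:40.
Now compute the angle at 8:40:
Hour hand: 8 x 30 + 40 x 0.5 = 260 degrees
Minute hand: 40 x 6 = 240 degrees
Difference: |260 - 240| = 20 degrees
The angle is 20 degrees

Final answer: 20 degrees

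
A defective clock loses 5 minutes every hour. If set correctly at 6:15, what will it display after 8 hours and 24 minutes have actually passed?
For every 60 true minutes, the faulty clock advances 60 - 5 = 55 minutes.
True elapsed: 8 hours and 24 minutes = 504 minutes.
Faulty clock advances: 504 x 55/60 = 462 minutes (drift: 42 minutes behind).
Shown time: 6:15 + 462 minutes = 1:57.

Final answer: 1:57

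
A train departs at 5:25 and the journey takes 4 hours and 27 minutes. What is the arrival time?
Starting time: 5:25
Adding 27 minutes to 25 minutes: 25 + 27 = 52 minutes
Adding 4 hours: 5 + 4 = 9
Final time: 9:52

Final answer: 9:52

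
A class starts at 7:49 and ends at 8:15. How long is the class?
From 7:49 to 8:15:
(8 x 60 + 15) - (7 x 60 + 49) = 495 - 469 = 26 minutes
= 26 minutes

Final answer: 26 minutes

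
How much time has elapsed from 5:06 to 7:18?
From 5:06 to 7:18:
(7 x 60 + 18) - (5 x 60 + 6) = 438 - 306 = 132 minutes
= 2 hours and 12 minutes

Final answer: 2 hours and 12 minutes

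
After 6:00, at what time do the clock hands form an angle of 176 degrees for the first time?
At t minutes past 6:00, the hour hand is at 30 x 6 + 0.5t degrees and the minute hand is at 6t degrees.
The smaller angle between them is 176 degrees when |30H - 5.5t| = 176 or |30H - 5.5t| = 184.
With H = 6, solve 30 x 6 - 5.5t = +/- target for each target:
  t = (30 x 6 - 176) / 5.5 = 0.73
  t = (30 x 6 + 176) / 5.5 = 64.73 (outside (0, 60))
  t = (30 x 6 - 184) / 5.5 = -0.73 (outside (0, 60))
  t = (30 x 6 + 184) / 5.5 = 66.18 (outside (0, 60))
Valid solutions in (0, 60): {0.73} minutes.
The first occurrence is t = 0.73 minutes.
The hands form a 176-degree angle at 0.73 minutes past 6:00.

Final answer: 0.73 minutes past 6:00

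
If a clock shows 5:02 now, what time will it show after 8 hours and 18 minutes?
Starting time: 5:02
Adding 18 minutes to 2 minutes: 2 + 18 = 20 minutes
Adding 8 hours: 5 + 8 = 13 - 12 = 1
Final time: 1:20

Final answer: 1:20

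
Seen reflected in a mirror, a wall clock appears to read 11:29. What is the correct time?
Reflection across the vertical (12-6) axis maps a hand at angle A degrees to (360 - A) degrees, which sends a reading of T minutes past 12:00 to (720 - T) minutes past 12:00.
Mirror reads 11:29 = 689 minutes past 12:00.
Actual time: (720 - 689) mod 720 = 31 minutes = 12:31.

Final answer: 12:31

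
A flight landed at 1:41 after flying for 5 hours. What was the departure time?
Starting time: 1:41 = 101 total minutes past 12:00
Subtracting: 5 hours = 300 minutes
101 - 300 = -199 (negative, add 12 hours = 720) = 521 minutes
= 8 hours and 41 minutes past 12:00 = 8:41

Final answer: 8:41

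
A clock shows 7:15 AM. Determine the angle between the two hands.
Hour hand position: 7 x 30 + 15 x 0.5 = 217.5 degrees
Minute hand position: 15 x 6 = 90 degrees
Difference: |217.5 - 90| = 127.5 degrees
The angle between the hands is 127.5 degrees

Final answer: 127.5 degrees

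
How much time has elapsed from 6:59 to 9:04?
From 6:59 to 9:04:
(9 x 60 + 4) - (6 x 60 + 59) = 544 - 419 = 125 minutes
= 2 hours and 5 minutes

Final answer: 2 hours and 5 minutes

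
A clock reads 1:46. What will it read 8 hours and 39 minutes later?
Starting time: 1:46
Adding 39 minutes to 46 minutes: 46 + 39 = 85 minutes = 1 hour and 25 minutes
Adding 8 hours: 1 + 8 + 1 (carry) = 10
Final time: 10:25

Final answer: 10:25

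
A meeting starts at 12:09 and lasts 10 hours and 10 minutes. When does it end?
Starting time: 12:09
Adding 10 minutes to 9 minutes: 9 + 10 = 19 minutes
Adding 10 hours: 12 + 10 = 22 - 12 = 10
Final time: 10:19

Final answer: 10:19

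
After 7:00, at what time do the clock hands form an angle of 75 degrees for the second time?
At t minutes past 7:00, the hour hand is at 30 x 7 + 0.5t degrees and the minute hand is at 6t degrees.
The smaller angle between them is 75 degrees when |30H - 5.5t| = 75 or |30H - 5.5t| = 285.
With H = 7, solve 30 x 7 - 5.5t = +/- target for each target:
  t = (30 x 7 - 75) / 5.5 = 24.55
  t = (30 x 7 + 75) / 5.5 = 51.82
  t = (30 x 7 - 285) / 5.5 = -13.64 (outside (0, 60))
  t = (30 x 7 + 285) / 5.5 = 90 (outside (0, 60))
Valid solutions in (0, 60): {24.55, 51.82} minutes.
The second occurrence is t = 51.82 minutes.
The hands form a 75-degree angle at 51.82 minutes past 7:00.

Final answer: 51.82 minutes past 7:00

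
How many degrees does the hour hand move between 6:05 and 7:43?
The hour hand moves 0.5 degrees per minute.
Time elapsed: 7:43 - 6:05 = 98 minutes
Angular displacement: 98 x 0.5 = 49 degrees

Final answer: 49 degrees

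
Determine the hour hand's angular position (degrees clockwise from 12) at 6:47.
The hour hand moves 30 degrees per hour and 0.5 degrees per minute.
At 6:47: (6) x 30 + 47 x 0.5 = 180 + 23.5 = 203.5 degrees

Final answer: 203.5 degrees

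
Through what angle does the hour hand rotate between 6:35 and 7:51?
The hour hand moves 0.5 degrees per minute.
Time elapsed: 7:51 - 6:35 = 76 minutes
Angular displacement: 76 x 0.5 = 38 degrees

Final answer: 38 degrees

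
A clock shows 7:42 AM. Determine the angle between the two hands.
Hour hand position: 7 x 30 + 42 x 0.5 = 231 degrees
Minute hand position: 42 x 6 = 252 degrees
Difference: |231 - 252| = 21 degrees
The angle between the hands is 21 degrees

Final answer: 21 degrees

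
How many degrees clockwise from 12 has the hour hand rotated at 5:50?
The hour hand moves 30 degrees per hour and 0.5 degrees per minute.
At 5:50: (5) x 30 + 50 x 0.5 = 150 + 25 = 175 degrees

Final answer: 175 degrees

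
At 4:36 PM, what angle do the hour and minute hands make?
Hour hand position: 4 x 30 + 36 x 0.5 = 138 degrees
Minute hand position: 36 x 6 = 216 degrees
Difference: |138 - 216| = 78 degrees
The angle between the hands is 78 degrees

Final answer: 78 degrees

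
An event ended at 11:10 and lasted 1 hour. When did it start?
Starting time: 11:10 = 670 total minutes past 12:00
Subtracting: 1 hour = 60 minutes
670 - 60 = 610 minutes
= 10 hours and 10 minutes past 12:00 = 10:10

Final answer: 10:10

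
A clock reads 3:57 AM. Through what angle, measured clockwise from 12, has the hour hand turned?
The hour hand moves 30 degrees per hour and 0.5 degrees per minute.
At 3:57: (3) x 30 + 57 x 0.5 = 90 + 28.5 = 118.5 degrees

Final answer: 118.5 degrees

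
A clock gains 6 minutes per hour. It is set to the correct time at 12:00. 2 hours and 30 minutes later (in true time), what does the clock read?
For every 60 true minutes, the faulty clock advances 60 + 6 = 66 minutes.
True elapsed: 2 hours and 30 minutes = 150 minutes.
Faulty clock advances: 150 x 66/60 = 165 minutes (drift: 15 minutes ahead).
Shown time: 12:00 + 165 minutes = 2:45.

Final answer: 2:45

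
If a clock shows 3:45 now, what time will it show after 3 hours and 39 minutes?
Starting time: 3:45
Adding 39 minutes to 45 minutes: 45 + 39 = 84 minutes = 1 hour and 24 minutes
Adding 3 hours: 3 + 3 + 1 (carry) = 7
Final time: 7:24

Final answer: 7:24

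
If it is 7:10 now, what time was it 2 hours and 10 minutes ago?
Starting time: 7:10 = 430 total minutes past 12:00
Subtracting: 2 hours and 10 minutes = 130 minutes
430 - 130 = 300 minutes
= 5 hours past 12:00 = 5:00

Final answer: 5:00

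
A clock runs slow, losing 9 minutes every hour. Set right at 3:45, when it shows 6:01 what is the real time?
For every 60 true minutes, the faulty clock advances 51 minutes, so 1 faulty-clock minute corresponds to 60/51 true minutes.
From 3:45 to 6:01 on the faulty dial is 136 minutes.
True elapsed: 136 x 60/51 = 160 minutes = 2 hours and 40 minutes.
True time: 3:45 + 2 hours and 40 minutes = 6:25.

Final answer: 6:25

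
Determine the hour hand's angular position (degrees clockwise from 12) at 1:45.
The hour hand moves 30 degrees per hour and 0.5 degrees per minute.
At 1:45: (1) x 30 + 45 x 0.5 = 30 + 22.5 = 52.5 degrees

Final answer: 52.5 degrees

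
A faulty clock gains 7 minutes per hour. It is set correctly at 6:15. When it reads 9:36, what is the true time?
For every 60 true minutes, the faulty clock advances 67 minutes, so 1 faulty-clock minute corresponds to 60/67 true minutes.
From 6:15 to 9:36 on the faulty dial is 201 minutes.
True elapsed: 201 x 60/67 = 180 minutes = 3 hours.
True time: 6:15 + 3 hours = 9:15.

Final answer: 9:15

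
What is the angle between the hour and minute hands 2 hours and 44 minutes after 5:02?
First find the time 2 hours and 44 minutes after 5:02.
Total minutes: 5 x 60 + 2 + 2 x 60 + 44 = 466.
466 mod 720 = 466 minutes = 7:46.
Now compute the angle at 7:46:
Hour hand: 7 x 30 + 46 x 0.5 = 233 degrees
Minute hand: 46 x 6 = 276 degrees
Difference: |233 - 276| = 43 degrees
The angle is 43 degrees

Final answer: 43 degrees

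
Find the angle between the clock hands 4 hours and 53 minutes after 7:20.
First find the time 4 hours and 53 minutes after 7:20.
Total minutes: 7 x 60 + 20 + 4 x 60 + 53 = 733.
733 mod 720 = 13 minutes = 12:13.
Now compute the angle at 12:13:
Hour hand: 0 x 30 + 13 x 0.5 = 6.5 degrees
Minute hand: 13 x 6 = 78 degrees
Difference: |6.5 - 78| = 71.5 degrees
The angle is 71.5 degrees

Final answer: 71.5 degrees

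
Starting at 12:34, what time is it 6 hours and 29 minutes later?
Starting time: 12:34
Adding 29 minutes to 34 minutes: 34 + 29 = 63 minutes = 1 hour and 3 minutes
Adding 6 hours: 12 + 6 + 1 (carry) = 19 - 12 = 7
Final time: 7:03

Final answer: 7:03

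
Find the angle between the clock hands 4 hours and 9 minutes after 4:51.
First find the time 4 hours and 9 minutes after 4:51.
Total minutes: 4 x 60 + 51 + 4 x 60 + 9 = 540.
540 mod 720 = 540 minutes = 9:00.
Now compute the angle at 9:00:
Hour hand: 9 x 30 + 0 x 0.5 = 270 degrees
Minute hand: 0 x 6 = 0 degrees
Difference: |270 - 0| = 270 degrees
Smaller angle: 360 - 270 = 90 degrees

Final answer: 90 degrees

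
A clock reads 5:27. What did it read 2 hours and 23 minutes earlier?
Starting time: 5:27 = 327 total minutes past 12:00
Subtracting: 2 hours and 23 minutes = 143 minutes
327 - 143 = 184 minutes
= 3 hours and 4 minutes past 12:00 = 3:04

Final answer: 3:04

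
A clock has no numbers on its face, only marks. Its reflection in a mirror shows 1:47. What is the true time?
Reflection across the vertical (12-6) axis maps a hand at angle A degrees to (360 - A) degrees, which sends a reading of T minutes past 12:00 to (720 - T) minutes past 12:00.
Mirror reads 1:47 = 107 minutes past 12:00.
Actual time: (720 - 107) mod 720 = 613 minutes = 10:13.

Final answer: 10:13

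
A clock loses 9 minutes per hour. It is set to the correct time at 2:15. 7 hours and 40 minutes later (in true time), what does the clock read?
For every 60 true minutes, the faulty clock advances 60 - 9 = 51 minutes.
True elapsed: 7 hours and 40 minutes = 460 minutes.
Faulty clock advances: 460 x 51/60 = 391 minutes (drift: 69 minutes behind).
Shown time: 2:15 + 391 minutes = 8:46.

Final answer: 8:46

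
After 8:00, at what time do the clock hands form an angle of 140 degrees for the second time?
At t minutes past 8:00, the hour hand is at 30 x 8 + 0.5t degrees and the minute hand is at 6t degrees.
The smaller angle between them is 140 degrees when |30H - 5.5t| = 140 or |30H - 5.5t| = 220.
With H = 8, solve 30 x 8 - 5.5t = +/- target for each target:
  t = (30 x 8 - 140) / 5.5 = 18.18
  t = (30 x 8 + 140) / 5.5 = 69.09 (outside (0, 60))
  t = (30 x 8 - 220) / 5.5 = 3.64
  t = (30 x 8 + 220) / 5.5 = 83.64 (outside (0, 60))
Valid solutions in (0, 60): {3.64, 18.18} minutes.
The second occurrence is t = 18.18 minutes.
The hands form a 140-degree angle at 18.18 minutes past 8:00.

Final answer: 18.18 minutes past 8:00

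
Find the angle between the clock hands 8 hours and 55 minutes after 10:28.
First find the time 8 hours and 55 minutes after 10:28.
Total minutes: 10 x 60 + 28 + 8 x 60 + 55 = 1163.
1163 mod 720 = 443 minutes = 7:23.
Now compute the angle at 7:23:
Hour hand: 7 x 30 + 23 x 0.5 = 221.5 degrees
Minute hand: 23 x 6 = 138 degrees
Difference: |221.5 - 138| = 83.5 degrees
The angle is 83.5 degrees

Final answer: 83.5 degrees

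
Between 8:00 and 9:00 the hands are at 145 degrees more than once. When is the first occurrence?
At t minutes past 8:00, the hour hand is at 30 x 8 + 0.5t degrees and the minute hand is at 6t degrees.
The smaller angle between them is 145 degrees when |30H - 5.5t| = 145 or |30H - 5.5t| = 215.
With H = 8, solve 30 x 8 - 5.5t = +/- target for each target:
  t = (30 x 8 - 145) / 5.5 = 17.27
  t = (30 x 8 + 145) / 5.5 = 70 (outside (0, 60))
  t = (30 x 8 - 215) / 5.5 = 4.55
  t = (30 x 8 + 215) / 5.5 = 82.73 (outside (0, 60))
Valid solutions in (0, 60): {4.55, 17.27} minutes.
The first occurrence is t = 4.55 minutes.
The hands form a 145-degree angle at 4.55 minutes past 8:00.

Final answer: 4.55 minutes past 8:00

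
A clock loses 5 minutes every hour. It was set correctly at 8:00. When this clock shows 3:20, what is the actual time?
For every 60 true minutes, the faulty clock advances 55 minutes, so 1 faulty-clock minute corresponds to 60/55 true minutes.
From 8:00 to 3:20 on the faulty dial is 440 minutes.
True elapsed: 440 x 60/55 = 480 minutes = 8 hours.
True time: 8:00 + 8 hours = 4:00.

Final answer: 4:00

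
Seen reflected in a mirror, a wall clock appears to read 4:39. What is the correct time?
Reflection across the vertical (12-6) axis maps a hand at angle A degrees to (360 - A) degrees, which sends a reading of T minutes past 12:00 to (720 - T) minutes past 12:00.
Mirror reads 4:39 = 279 minutes past 12:00.
Actual time: (720 - 279) mod 720 = 441 minutes = 7:21.

Final answer: 7:21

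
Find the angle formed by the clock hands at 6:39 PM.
Hour hand position: 6 x 30 + 39 x 0.5 = 199.5 degrees
Minute hand position: 39 x 6 = 234 degrees
Difference: |199.5 - 234| = 34.5 degrees
The angle between the hands is 34.5 degrees

Final answer: 34.5 degrees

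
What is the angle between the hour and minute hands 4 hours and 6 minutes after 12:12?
First find the time 4 hours and 6 minutes after 12:12.
Total minutes: 12 x 60 + 12 + 4 x 60 + 6 = 978.
978 mod 720 = 258 minutes = 4:18.
Now compute the angle at 4:18:
Hour hand: 4 x 30 + 18 x 0.5 = 129 degrees
Minute hand: 18 x 6 = 108 degrees
Difference: |129 - 108| = 21 degrees
The angle is 21 degrees

Final answer: 21 degrees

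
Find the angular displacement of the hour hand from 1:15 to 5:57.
The hour hand moves 0.5 degrees per minute.
Time elapsed: 5:57 - 1:15 = 282 minutes
Angular displacement: 282 x 0.5 = 141 degrees

Final answer: 141 degrees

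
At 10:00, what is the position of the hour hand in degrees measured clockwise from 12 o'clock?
The hour hand moves 30 degrees per hour and 0.5 degrees per minute.
At 10:00: (10) x 30 + 0 x 0.5 = 300 + 0 = 300 degrees

Final answer: 300 degrees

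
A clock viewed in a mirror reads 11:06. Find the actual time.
Reflection across the vertical (12-6) axis maps a hand at angle A degrees to (360 - A) degrees, which sends a reading of T minutes past 12:00 to (720 - T) minutes past 12:00.
Mirror reads 11:06 = 666 minutes past 12:00.
Actual time: (720 - 666) mod 720 = 54 minutes = 12:54.

Final answer: 12:54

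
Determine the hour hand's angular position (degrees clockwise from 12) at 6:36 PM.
The hour hand moves 30 degrees per hour and 0.5 degrees per minute.
At 6:36: (6) x 30 + 36 x 0.5 = 180 + 18 = 198 degrees

Final answer: 198 degrees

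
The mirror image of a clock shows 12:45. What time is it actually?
Reflection across the vertical (12-6) axis maps a hand at angle A degrees to (360 - A) degrees, which sends a reading of T minutes past 12:00 to (720 - T) minutes past 12:00.
Mirror reads 12:45 = 45 minutes past 12:00.
Actual time: (720 - 45) mod 720 = 675 minutes = 11:15.

Final answer: 11:15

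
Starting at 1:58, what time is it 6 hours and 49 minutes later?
Starting time: 1:58
Adding 49 minutes to 58 minutes: 58 + 49 = 107 minutes = 1 hour and 47 minutes
Adding 6 hours: 1 + 6 + 1 (carry) = 8
Final time: 8:47

Final answer: 8:47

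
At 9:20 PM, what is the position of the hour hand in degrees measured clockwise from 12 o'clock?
The hour hand moves 30 degrees per hour and 0.5 degrees per minute.
At 9:20: (9) x 30 + 20 x 0.5 = 270 + 10 = 280 degrees

Final answer: 280 degrees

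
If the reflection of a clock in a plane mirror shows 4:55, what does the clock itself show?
Reflection across the vertical (12-6) axis maps a hand at angle A degrees to (360 - A) degrees, which sends a reading of T minutes past 12:00 to (720 - T) minutes past 12:00.
Mirror reads 4:55 = 295 minutes past 12:00.
Actual time: (720 - 295) mod 720 = 425 minutes = 7:05.

Final answer: 7:05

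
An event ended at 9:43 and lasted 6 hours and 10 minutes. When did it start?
Starting time: 9:43 = 583 total minutes past 12:00
Subtracting: 6 hours and 10 minutes = 370 minutes
583 - 370 = 213 minutes
= 3 hours and 33 minutes past 12:00 = 3:33

Final answer: 3:33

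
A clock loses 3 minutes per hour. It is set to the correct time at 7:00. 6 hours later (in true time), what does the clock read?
For every 60 true minutes, the faulty clock advances 60 - 3 = 57 minutes.
True elapsed: 6 hours = 360 minutes.
Faulty clock advances: 360 x 57/60 = 342 minutes (drift: 18 minutes behind).
Shown time: 7:00 + 342 minutes = 12:42.

Final answer: 12:42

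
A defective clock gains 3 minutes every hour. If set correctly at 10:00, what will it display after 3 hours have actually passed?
For every 60 true minutes, the faulty clock advances 60 + 3 = 63 minutes.
True elapsed: 3 hours = 180 minutes.
Faulty clock advances: 180 x 63/60 = 189 minutes (drift: 9 minutes ahead).
Shown time: 10:00 + 189 minutes = 1:09.

Final answer: 1:09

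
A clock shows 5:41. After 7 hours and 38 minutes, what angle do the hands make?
First find the time 7 hours and 38 minutes after 5:41.
Total minutes: 5 x 60 + 41 + 7 x 60 + 38 = 799.
799 mod 720 = 79 minutes = 1:19.
Now compute the angle at 1:19:
Hour hand: 1 x 30 + 19 x 0.5 = 39.5 degrees
Minute hand: 19 x 6 = 114 degrees
Difference: |39.5 - 114| = 74.5 degrees
The angle is 74.5 degrees

Final answer: 74.5 degrees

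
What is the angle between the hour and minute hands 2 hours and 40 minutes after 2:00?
First find the time 2 hours and 40 minutes after 2:00.
Total minutes: 2 x 60 + 0 + 2 x 60 + 40 = 280.
280 mod 720 = 280 minutes = 4:40.
Now compute the angle at 4:40:
Hour hand: 4 x 30 + 40 x 0.5 = 140 degrees
Minute hand: 40 x 6 = 240 degrees
Difference: |140 - 240| = 100 degrees
The angle is 100 degrees

Final answer: 100 degrees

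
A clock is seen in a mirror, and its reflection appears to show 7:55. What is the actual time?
Reflection across the vertical (12-6) axis maps a hand at angle A degrees to (360 - A) degrees, which sends a reading of T minutes past 12:00 to (720 - T) minutes past 12:00.
Mirror reads 7:55 = 475 minutes past 12:00.
Actual time: (720 - 475) mod 720 = 245 minutes = 4:05.

Final answer: 4:05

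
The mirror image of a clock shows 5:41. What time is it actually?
Reflection across the vertical (12-6) axis maps a hand at angle A degrees to (360 - A) degrees, which sends a reading of T minutes past 12:00 to (720 - T) minutes past 12:00.
Mirror reads 5:41 = 341 minutes past 12:00.
Actual time: (720 - 341) mod 720 = 379 minutes = 6:19.

Final answer: 6:19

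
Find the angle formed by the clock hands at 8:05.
Hour hand position: 8 x 30 + 5 x 0.5 = 242.5 degrees
Minute hand position: 5 x 6 = 30 degrees
Difference: |242.5 - 30| = 212.5 degrees
Since 212.5 > 180, the smaller angle is 360 - 212.5 = 147.5 degrees

Final answer: 147.5 degrees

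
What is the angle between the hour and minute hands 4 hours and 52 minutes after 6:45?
First find the time 4 hours and 52 minutes after 6:45.
Total minutes: 6 x 60 + 45 + 4 x 60 + 52 = 697.
697 mod 720 = 697 minutes = 11:37.
Now compute the angle at 11:37:
Hour hand: 11 x 30 + 37 x 0.5 = 348.5 degrees
Minute hand: 37 x 6 = 222 degrees
Difference: |348.5 - 222| = 126.5 degrees
The angle is 126.5 degrees

Final answer: 126.5 degrees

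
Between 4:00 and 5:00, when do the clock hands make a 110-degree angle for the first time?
At t minutes past 4:00, the hour hand is at 30 x 4 + 0.5t degrees and the minute hand is at 6t degrees.
The smaller angle between them is 110 degrees when |30H - 5.5t| = 110 or |30H - 5.5t| = 250.
With H = 4, solve 30 x 4 - 5.5t = +/- target for each target:
  t = (30 x 4 - 110) / 5.5 = 1.82
  t = (30 x 4 + 110) / 5.5 = 41.82
  t = (30 x 4 - 250) / 5.5 = -23.64 (outside (0, 60))
  t = (30 x 4 + 250) / 5.5 = 67.27 (outside (0, 60))
Valid solutions in (0, 60): {1.82, 41.82} minutes.
The first occurrence is t = 1.82 minutes.
The hands form a 110-degree angle at 1.82 minutes past 4:00.

Final answer: 1.82 minutes past 4:00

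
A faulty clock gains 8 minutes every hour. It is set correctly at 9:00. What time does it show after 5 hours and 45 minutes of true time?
For every 60 true minutes, the faulty clock advances 60 + 8 = 68 minutes.
True elapsed: 5 hours and 45 minutes = 345 minutes.
Faulty clock advances: 345 x 68/60 = 391 minutes (drift: 46 minutes ahead).
Shown time: 9:00 + 391 minutes = 3:31.

Final answer: 3:31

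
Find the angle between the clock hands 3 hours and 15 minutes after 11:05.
First find the time 3 hours and 15 minutes after 11:05.
Total minutes: 11 x 60 + 5 + 3 x 60 + 15 = 860.
860 mod 720 = 140 minutes = 2:20.
Now compute the angle at 2:20:
Hour hand: 2 x 30 + 20 x 0.5 = 70 degrees
Minute hand: 20 x 6 = 120 degrees
Difference: |70 - 120| = 50 degrees
The angle is 50 degrees

Final answer: 50 degrees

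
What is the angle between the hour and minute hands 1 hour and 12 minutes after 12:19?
First find the time 1 hour and 12 minutes after 12:19.
Total minutes: 12 x 60 + 19 + 1 x 60 + 12 = 811.
811 mod 720 = 91 minutes = 1:31.
Now compute the angle at 1:31:
Hour hand: 1 x 30 + 31 x 0.5 = 45.5 degrees
Minute hand: 31 x 6 = 186 degrees
Difference: |45.5 - 186| = 140.5 degrees
The angle is 140.5 degrees

Final answer: 140.5 degrees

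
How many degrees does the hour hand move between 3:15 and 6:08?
The hour hand moves 0.5 degrees per minute.
Time elapsed: 6:08 - 3:15 = 173 minutes
Angular displacement: 173 x 0.5 = 86.5 degrees

Final answer: 86.5 degrees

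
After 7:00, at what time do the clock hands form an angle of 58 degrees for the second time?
At t minutes past 7:00, the hour hand is at 30 x 7 + 0.5t degrees and the minute hand is at 6t degrees.
The smaller angle between them is 58 degrees when |30H - 5.5t| = 58 or |30H - 5.5t| = 302.
With H = 7, solve 30 x 7 - 5.5t = +/- target for each target:
  t = (30 x 7 - 58) / 5.5 = 27.64
  t = (30 x 7 + 58) / 5.5 = 48.73
  t = (30 x 7 - 302) / 5.5 = -16.73 (outside (0, 60))
  t = (30 x 7 + 302) / 5.5 = 93.09 (outside (0, 60))
Valid solutions in (0, 60): {27.64, 48.73} minutes.
The second occurrence is t = 48.73 minutes.
The hands form a 58-degree angle at 48.73 minutes past 7:00.

Final answer: 48.73 minutes past 7:00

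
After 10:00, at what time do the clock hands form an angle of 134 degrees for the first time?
At t minutes past 10:00, the hour hand is at 30 x 10 + 0.5t degrees and the minute hand is at 6t degrees.
The smaller angle between them is 134 degrees when |30H - 5.5t| = 134 or |30H - 5.5t| = 226.
With H = 10, solve 30 x 10 - 5.5t = +/- target for each target:
  t = (30 x 10 - 134) / 5.5 = 30.18
  t = (30 x 10 + 134) / 5.5 = 78.91 (outside (0, 60))
  t = (30 x 10 - 226) / 5.5 = 13.45
  t = (30 x 10 + 226) / 5.5 = 95.64 (outside (0, 60))
Valid solutions in (0, 60): {13.45, 30.18} minutes.
The first occurrence is t = 13.45 minutes.
The hands form a 134-degree angle at 13.45 minutes past 10:00.

Final answer: 13.45 minutes past 10:00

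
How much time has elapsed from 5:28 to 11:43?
From 5:28 to 11:43:
(11 x 60 + 43) - (5 x 60 + 28) = 703 - 328 = 375 minutes
= 6 hours and 15 minutes

Final answer: 6 hours and 15 minutes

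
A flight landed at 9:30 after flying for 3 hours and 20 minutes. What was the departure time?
Starting time: 9:30 = 570 total minutes past 12:00
Subtracting: 3 hours and 20 minutes = 200 minutes
570 - 200 = 370 minutes
= 6 hours and 10 minutes past 12:00 = 6:10

Final answer: 6:10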